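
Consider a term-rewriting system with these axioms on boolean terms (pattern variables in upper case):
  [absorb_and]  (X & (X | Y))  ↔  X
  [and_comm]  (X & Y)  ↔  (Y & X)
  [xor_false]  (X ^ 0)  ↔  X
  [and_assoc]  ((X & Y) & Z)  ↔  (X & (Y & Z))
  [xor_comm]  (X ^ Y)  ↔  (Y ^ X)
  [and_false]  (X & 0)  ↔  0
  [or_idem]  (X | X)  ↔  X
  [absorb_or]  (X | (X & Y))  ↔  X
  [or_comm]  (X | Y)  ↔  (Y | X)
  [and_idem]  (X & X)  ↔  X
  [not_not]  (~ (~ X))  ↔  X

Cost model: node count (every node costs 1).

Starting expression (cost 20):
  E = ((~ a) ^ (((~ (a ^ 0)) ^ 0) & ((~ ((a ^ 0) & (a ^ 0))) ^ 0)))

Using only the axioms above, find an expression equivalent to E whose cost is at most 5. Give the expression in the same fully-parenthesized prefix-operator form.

(1) ((a ^ 0) & (a ^ 0))  =[and_idem →]=  (a ^ 0)    ⊢ ((~ a) ^ (((~ (a ^ 0)) ^ 0) & ((~ (a ^ 0)) ^ 0)))
(2) (((~ (a ^ 0)) ^ 0) & ((~ (a ^ 0)) ^ 0))  =[and_idem →]=  ((~ (a ^ 0)) ^ 0)    ⊢ ((~ a) ^ ((~ (a ^ 0)) ^ 0))
(3) ((~ (a ^ 0)) ^ 0)  =[xor_false →]=  (~ (a ^ 0))    ⊢ ((~ a) ^ (~ (a ^ 0)))
(4) (a ^ 0)  =[xor_false →]=  a    ⊢ cost 5, within 5

((~ a) ^ (~ a))   [cost 5]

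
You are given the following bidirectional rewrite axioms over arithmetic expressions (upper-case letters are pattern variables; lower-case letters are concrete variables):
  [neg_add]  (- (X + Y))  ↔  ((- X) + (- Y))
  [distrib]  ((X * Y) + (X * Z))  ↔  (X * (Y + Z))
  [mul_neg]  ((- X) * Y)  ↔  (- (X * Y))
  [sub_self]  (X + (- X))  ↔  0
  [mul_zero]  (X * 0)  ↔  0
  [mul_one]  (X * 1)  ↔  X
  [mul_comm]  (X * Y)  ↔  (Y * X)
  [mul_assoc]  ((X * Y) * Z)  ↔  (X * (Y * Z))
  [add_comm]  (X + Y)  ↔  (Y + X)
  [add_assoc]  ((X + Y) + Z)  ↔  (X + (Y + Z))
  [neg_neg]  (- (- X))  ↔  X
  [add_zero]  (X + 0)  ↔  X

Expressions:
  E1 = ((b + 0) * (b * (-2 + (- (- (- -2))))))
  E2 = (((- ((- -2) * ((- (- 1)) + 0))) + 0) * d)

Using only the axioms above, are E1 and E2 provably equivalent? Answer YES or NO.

NO

Every axiom is a valid identity, so a rewrite proof would force E1 and E2 to agree under every assignment.
At b=0, d=1: E1 = 0 but E2 = -2; they differ, so no derivation exists.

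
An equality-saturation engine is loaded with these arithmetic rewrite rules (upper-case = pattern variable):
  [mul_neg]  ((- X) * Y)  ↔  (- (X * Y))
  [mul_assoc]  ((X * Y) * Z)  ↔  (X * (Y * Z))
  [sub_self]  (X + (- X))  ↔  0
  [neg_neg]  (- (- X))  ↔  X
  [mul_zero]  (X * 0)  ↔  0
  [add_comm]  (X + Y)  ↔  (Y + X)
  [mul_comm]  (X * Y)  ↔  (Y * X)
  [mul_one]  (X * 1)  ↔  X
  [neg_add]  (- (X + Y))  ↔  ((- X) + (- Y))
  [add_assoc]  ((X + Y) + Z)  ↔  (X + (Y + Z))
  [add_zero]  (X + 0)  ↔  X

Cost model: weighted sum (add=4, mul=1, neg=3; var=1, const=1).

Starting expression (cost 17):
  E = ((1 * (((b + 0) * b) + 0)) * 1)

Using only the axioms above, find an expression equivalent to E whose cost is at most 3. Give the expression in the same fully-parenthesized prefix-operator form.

(b * b)   [cost 3]

(1) (((b + 0) * b) + 0)  =[add_zero →]=  ((b + 0) * b)    ⊢ ((1 * ((b + 0) * b)) * 1)
(2) ((1 * ((b + 0) * b)) * 1)  =[mul_one →]=  (1 * ((b + 0) * b))
(3) (1 * ((b + 0) * b))  =[mul_comm →]=  (((b + 0) * b) * 1)
(4) (b + 0)  =[add_zero →]=  b    ⊢ ((b * b) * 1)
(5) ((b * b) * 1)  =[mul_one →]=  (b * b)    ⊢ cost 3, within 3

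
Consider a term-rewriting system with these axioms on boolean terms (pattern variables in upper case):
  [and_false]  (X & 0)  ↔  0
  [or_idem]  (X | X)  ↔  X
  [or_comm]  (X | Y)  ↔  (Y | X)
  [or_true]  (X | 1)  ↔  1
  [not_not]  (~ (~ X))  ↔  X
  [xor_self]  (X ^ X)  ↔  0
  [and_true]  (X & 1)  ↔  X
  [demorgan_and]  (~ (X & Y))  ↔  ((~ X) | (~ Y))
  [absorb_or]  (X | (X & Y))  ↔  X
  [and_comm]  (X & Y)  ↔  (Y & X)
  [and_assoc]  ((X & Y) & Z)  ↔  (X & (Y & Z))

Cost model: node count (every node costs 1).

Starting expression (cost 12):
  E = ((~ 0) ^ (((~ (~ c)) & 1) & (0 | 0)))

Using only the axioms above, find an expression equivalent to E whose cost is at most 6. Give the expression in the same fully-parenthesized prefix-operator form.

((~ 0) ^ (c & 0))   [cost 6]

step 1: not_not (→) rewrites (~ (~ c)) into c, now ((~ 0) ^ ((c & 1) & (0 | 0)))
step 2: or_idem (→) rewrites (0 | 0) into 0, now ((~ 0) ^ ((c & 1) & 0))
step 3: and_true (→) rewrites (c & 1) into c, reaching cost 6 (bound 6)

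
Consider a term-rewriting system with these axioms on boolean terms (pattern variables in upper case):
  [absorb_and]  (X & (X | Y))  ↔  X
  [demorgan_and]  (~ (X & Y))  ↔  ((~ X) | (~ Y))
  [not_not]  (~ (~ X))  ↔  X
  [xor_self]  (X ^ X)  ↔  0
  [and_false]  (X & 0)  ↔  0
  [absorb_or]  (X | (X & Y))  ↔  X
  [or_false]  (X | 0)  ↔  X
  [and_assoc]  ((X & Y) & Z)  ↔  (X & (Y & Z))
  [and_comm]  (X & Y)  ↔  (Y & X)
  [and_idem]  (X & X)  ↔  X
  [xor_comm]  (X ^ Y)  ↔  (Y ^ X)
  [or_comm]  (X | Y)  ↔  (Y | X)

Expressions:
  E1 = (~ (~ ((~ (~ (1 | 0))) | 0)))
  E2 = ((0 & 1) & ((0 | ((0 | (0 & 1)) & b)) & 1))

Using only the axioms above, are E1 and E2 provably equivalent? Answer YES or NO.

NO

The axioms are sound identities: if E1 ↔* E2 then E1 and E2 evaluate identically under any assignment.
Under b=0: E1 evaluates to 1, E2 to 0. Distinct ⇒ no rewrite sequence connects them.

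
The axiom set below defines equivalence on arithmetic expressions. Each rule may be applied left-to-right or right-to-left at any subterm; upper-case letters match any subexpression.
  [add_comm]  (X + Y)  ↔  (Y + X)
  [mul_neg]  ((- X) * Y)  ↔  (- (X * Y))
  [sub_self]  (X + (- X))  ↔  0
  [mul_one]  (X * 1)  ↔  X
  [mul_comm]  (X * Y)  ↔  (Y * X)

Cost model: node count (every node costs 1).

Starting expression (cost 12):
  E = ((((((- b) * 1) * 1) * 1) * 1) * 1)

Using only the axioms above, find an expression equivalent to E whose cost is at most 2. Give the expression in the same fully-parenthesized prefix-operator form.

(- b)   [cost 2]

step 1: mul_one (→) rewrites ((((- b) * 1) * 1) * 1) into (((- b) * 1) * 1), now (((((- b) * 1) * 1) * 1) * 1)
step 2: mul_one (→) rewrites ((- b) * 1) into (- b), now ((((- b) * 1) * 1) * 1)
step 3: mul_one (→) rewrites (((- b) * 1) * 1) into ((- b) * 1), now (((- b) * 1) * 1)
step 4: mul_one (→) rewrites ((- b) * 1) into (- b), now ((- b) * 1)
step 5: mul_neg (→) rewrites ((- b) * 1) into (- (b * 1))
step 6: mul_one (→) rewrites (b * 1) into b, reaching cost 2 (bound 2)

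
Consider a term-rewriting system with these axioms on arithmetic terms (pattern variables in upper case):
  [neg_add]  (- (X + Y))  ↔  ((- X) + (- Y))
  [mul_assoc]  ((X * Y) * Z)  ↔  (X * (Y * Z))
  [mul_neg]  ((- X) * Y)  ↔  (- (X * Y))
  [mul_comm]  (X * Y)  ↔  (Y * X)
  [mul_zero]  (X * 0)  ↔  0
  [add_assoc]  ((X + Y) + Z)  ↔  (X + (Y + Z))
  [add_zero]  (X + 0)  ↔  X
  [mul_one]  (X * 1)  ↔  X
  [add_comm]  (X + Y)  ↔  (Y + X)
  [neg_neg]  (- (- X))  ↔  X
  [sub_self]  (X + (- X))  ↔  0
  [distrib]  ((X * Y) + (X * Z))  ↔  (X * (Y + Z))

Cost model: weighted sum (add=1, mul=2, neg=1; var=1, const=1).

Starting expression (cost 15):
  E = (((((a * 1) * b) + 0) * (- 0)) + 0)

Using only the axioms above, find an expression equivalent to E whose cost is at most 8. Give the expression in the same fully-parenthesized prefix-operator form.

((a * b) * (- 0))   [cost 8]

1. [mul_one →] (a * 1)  →  a;  E = ((((a * b) + 0) * (- 0)) + 0)
2. [add_zero →] ((a * b) + 0)  →  (a * b);  E = (((a * b) * (- 0)) + 0)
3. [add_zero →] (((a * b) * (- 0)) + 0)  →  ((a * b) * (- 0));  cost 8 ≤ 8, done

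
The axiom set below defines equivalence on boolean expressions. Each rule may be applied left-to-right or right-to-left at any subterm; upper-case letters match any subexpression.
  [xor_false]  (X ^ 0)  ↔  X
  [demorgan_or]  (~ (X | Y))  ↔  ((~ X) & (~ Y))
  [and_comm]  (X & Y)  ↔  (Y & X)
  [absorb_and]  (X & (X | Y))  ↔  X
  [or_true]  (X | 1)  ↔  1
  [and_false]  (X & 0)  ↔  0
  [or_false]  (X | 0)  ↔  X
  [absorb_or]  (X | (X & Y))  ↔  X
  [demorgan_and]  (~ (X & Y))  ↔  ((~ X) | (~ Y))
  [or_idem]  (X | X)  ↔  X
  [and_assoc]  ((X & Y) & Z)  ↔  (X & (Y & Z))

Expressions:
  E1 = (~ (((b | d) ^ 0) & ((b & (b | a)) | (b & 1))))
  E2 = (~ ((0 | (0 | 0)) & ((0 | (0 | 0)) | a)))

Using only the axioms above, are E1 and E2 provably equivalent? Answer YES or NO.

Every axiom is a valid identity, so a rewrite proof would force E1 and E2 to agree under every assignment.
At a=0, b=1, d=0: E1 = 0 but E2 = 1; they differ, so no derivation exists.

NO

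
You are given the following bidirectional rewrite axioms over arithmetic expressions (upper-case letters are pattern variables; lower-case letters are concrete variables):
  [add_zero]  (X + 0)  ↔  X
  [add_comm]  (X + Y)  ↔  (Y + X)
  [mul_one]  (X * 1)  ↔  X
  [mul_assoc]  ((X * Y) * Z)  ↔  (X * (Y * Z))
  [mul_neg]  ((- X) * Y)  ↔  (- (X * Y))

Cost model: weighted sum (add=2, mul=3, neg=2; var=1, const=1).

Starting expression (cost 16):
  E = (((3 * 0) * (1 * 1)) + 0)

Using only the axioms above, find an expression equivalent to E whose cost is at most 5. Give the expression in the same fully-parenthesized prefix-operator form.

step 1: mul_one (→) rewrites (1 * 1) into 1, now (((3 * 0) * 1) + 0)
step 2: add_zero (→) rewrites (((3 * 0) * 1) + 0) into ((3 * 0) * 1)
step 3: mul_one (→) rewrites ((3 * 0) * 1) into (3 * 0), reaching cost 5 (bound 5)

(3 * 0)   [cost 5]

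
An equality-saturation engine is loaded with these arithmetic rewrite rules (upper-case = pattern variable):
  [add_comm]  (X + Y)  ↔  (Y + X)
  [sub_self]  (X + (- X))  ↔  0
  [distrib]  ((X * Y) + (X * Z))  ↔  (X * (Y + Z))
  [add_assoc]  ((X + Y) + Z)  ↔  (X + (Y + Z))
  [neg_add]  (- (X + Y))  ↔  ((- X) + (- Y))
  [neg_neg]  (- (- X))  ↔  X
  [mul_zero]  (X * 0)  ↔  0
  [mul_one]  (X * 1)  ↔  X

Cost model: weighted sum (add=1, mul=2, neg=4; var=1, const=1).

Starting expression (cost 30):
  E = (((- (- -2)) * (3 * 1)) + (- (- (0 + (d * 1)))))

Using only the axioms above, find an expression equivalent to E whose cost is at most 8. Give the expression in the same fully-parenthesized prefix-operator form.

((-2 * 3) + (0 + d))   [cost 8]

step 1: mul_one (→) rewrites (d * 1) into d, now (((- (- -2)) * (3 * 1)) + (- (- (0 + d))))
step 2: mul_one (→) rewrites (3 * 1) into 3, now (((- (- -2)) * 3) + (- (- (0 + d))))
step 3: neg_neg (→) rewrites (- (- -2)) into -2, now ((-2 * 3) + (- (- (0 + d))))
step 4: neg_neg (→) rewrites (- (- (0 + d))) into (0 + d), reaching cost 8 (bound 8)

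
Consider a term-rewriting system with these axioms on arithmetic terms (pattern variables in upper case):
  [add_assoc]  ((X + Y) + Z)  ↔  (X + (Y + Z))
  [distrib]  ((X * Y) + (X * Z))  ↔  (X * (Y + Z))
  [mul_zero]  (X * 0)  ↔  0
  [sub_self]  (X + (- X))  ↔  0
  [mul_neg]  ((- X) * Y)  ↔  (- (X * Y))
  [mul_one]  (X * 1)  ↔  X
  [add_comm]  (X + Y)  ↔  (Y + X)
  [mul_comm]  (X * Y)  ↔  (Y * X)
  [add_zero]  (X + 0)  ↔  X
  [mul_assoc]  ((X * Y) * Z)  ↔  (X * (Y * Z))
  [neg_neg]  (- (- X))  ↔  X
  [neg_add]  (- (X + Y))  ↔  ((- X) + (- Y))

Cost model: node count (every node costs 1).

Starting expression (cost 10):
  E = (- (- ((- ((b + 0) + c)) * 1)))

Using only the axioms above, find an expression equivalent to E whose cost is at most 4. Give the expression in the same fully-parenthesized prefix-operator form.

(1) (b + 0)  =[add_zero →]=  b    ⊢ (- (- ((- (b + c)) * 1)))
(2) ((- (b + c)) * 1)  =[mul_one →]=  (- (b + c))    ⊢ (- (- (- (b + c))))
(3) (- (- (- (b + c))))  =[neg_neg →]=  (- (b + c))    ⊢ cost 4, within 4

(- (b + c))   [cost 4]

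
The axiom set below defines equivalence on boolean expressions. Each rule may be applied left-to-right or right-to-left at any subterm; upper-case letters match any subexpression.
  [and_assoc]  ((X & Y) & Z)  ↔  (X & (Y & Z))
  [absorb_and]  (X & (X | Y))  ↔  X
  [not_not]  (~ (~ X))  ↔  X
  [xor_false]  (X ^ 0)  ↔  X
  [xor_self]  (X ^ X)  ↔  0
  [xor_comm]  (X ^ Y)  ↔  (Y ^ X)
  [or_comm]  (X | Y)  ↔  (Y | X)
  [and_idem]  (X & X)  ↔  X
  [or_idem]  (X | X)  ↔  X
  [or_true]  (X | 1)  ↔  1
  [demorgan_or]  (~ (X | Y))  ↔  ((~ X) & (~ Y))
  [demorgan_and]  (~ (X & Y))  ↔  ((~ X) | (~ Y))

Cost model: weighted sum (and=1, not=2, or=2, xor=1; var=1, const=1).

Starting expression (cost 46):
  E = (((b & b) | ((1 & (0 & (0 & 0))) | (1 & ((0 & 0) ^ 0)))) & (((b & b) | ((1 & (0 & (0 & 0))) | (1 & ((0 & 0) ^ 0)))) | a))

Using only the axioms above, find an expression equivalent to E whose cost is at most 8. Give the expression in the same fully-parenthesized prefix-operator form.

((b & b) | (1 & 0))   [cost 8]

1. [absorb_and →] (((b & b) | ((1 & (0 & (0 & 0))) | (1 & ((0 & 0) ^ 0)))) & (((b & b) | ((1 & (0 & (0 & 0))) | (1 & ((0 & 0) ^ 0)))) | a))  →  ((b & b) | ((1 & (0 & (0 & 0))) | (1 & ((0 & 0) ^ 0))))
2. [xor_false →] ((0 & 0) ^ 0)  →  (0 & 0);  E = ((b & b) | ((1 & (0 & (0 & 0))) | (1 & (0 & 0))))
3. [and_idem →] (0 & 0)  →  0;  E = ((b & b) | ((1 & (0 & 0)) | (1 & (0 & 0))))
4. [or_idem →] ((1 & (0 & 0)) | (1 & (0 & 0)))  →  (1 & (0 & 0));  E = ((b & b) | (1 & (0 & 0)))
5. [and_idem →] (0 & 0)  →  0;  cost 8 ≤ 8, done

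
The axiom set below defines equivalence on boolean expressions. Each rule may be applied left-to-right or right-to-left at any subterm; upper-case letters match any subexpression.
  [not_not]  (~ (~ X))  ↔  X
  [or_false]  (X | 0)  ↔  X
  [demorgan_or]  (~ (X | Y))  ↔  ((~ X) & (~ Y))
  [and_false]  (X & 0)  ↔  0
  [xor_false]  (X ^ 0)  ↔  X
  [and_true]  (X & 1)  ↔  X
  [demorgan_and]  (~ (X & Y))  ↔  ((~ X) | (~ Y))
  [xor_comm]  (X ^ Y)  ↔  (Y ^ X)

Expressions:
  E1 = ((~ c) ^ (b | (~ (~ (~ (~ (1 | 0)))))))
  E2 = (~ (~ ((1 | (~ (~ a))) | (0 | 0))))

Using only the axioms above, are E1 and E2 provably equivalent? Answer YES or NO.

The axioms are sound identities: if E1 ↔* E2 then E1 and E2 evaluate identically under any assignment.
Under a=0, b=0, c=0: E1 evaluates to 0, E2 to 1. Distinct ⇒ no rewrite sequence connects them.

NO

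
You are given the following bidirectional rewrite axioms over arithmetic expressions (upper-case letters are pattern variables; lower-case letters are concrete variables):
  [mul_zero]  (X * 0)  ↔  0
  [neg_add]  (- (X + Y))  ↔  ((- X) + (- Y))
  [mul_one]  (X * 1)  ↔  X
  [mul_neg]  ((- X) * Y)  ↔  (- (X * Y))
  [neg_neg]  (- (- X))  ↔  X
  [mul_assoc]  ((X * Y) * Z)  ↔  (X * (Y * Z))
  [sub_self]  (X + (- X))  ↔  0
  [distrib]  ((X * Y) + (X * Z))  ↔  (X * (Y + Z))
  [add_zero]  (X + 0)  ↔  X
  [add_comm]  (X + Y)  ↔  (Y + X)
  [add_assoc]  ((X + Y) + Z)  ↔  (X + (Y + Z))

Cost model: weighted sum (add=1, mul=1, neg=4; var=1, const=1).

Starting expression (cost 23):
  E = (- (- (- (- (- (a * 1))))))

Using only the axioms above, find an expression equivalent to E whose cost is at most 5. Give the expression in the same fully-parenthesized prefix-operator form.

1. [mul_one →] (a * 1)  →  a;  E = (- (- (- (- (- a)))))
2. [neg_neg →] (- (- a))  →  a;  E = (- (- (- a)))
3. [neg_neg →] (- (- a))  →  a;  cost 5 ≤ 5, done

(- a)   [cost 5]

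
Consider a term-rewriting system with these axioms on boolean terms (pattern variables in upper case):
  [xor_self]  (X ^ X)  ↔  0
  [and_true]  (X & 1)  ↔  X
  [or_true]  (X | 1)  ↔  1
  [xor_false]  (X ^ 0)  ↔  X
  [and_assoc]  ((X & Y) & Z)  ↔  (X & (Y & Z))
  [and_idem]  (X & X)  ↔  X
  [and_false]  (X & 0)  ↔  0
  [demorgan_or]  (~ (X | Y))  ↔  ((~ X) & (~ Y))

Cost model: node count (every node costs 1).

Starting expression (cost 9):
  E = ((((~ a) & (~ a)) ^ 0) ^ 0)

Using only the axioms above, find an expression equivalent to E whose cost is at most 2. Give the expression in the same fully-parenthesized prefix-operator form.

step 1: xor_false (→) rewrites ((((~ a) & (~ a)) ^ 0) ^ 0) into (((~ a) & (~ a)) ^ 0)
step 2: and_idem (→) rewrites ((~ a) & (~ a)) into (~ a), now ((~ a) ^ 0)
step 3: xor_false (→) rewrites ((~ a) ^ 0) into (~ a), reaching cost 2 (bound 2)

(~ a)   [cost 2]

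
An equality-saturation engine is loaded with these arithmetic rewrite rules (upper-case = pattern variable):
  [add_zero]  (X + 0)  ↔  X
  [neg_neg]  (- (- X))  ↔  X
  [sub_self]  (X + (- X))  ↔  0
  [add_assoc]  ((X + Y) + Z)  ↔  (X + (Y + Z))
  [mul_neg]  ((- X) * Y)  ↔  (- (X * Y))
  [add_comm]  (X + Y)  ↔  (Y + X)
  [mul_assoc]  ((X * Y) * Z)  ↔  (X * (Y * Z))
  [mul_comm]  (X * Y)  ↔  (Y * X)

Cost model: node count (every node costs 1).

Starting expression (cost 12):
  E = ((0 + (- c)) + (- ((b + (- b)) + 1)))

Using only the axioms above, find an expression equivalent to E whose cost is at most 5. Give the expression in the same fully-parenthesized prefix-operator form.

1. [sub_self →] (b + (- b))  →  0;  E = ((0 + (- c)) + (- (0 + 1)))
2. [add_comm →] (0 + 1)  →  (1 + 0);  E = ((0 + (- c)) + (- (1 + 0)))
3. [add_comm →] (0 + (- c))  →  ((- c) + 0);  E = (((- c) + 0) + (- (1 + 0)))
4. [add_zero →] ((- c) + 0)  →  (- c);  E = ((- c) + (- (1 + 0)))
5. [add_zero →] (1 + 0)  →  1;  cost 5 ≤ 5, done

((- c) + (- 1))   [cost 5]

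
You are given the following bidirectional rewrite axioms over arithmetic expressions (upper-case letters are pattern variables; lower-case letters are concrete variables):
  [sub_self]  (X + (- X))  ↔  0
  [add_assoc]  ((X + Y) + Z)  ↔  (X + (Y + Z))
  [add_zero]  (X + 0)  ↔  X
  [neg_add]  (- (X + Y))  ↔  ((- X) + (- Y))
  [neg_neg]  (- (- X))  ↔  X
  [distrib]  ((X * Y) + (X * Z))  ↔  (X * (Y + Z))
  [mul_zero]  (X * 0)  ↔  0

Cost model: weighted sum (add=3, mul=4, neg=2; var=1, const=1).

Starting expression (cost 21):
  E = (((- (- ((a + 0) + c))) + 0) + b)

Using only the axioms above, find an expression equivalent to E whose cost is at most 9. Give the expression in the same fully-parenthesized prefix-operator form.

step 1: add_zero (→) rewrites ((- (- ((a + 0) + c))) + 0) into (- (- ((a + 0) + c))), now ((- (- ((a + 0) + c))) + b)
step 2: neg_neg (→) rewrites (- (- ((a + 0) + c))) into ((a + 0) + c), now (((a + 0) + c) + b)
step 3: add_zero (→) rewrites (a + 0) into a, reaching cost 9 (bound 9)

((a + c) + b)   [cost 9]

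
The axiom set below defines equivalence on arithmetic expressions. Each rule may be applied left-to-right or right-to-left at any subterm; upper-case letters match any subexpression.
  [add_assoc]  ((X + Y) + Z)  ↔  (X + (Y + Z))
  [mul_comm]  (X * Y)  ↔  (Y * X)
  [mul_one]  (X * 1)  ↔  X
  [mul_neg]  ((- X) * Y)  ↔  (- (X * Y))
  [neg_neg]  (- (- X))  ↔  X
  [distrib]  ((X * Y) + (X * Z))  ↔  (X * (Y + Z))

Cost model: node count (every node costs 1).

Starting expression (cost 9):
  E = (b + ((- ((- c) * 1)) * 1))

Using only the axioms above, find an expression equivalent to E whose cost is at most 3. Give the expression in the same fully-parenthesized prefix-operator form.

1. [mul_one →] ((- c) * 1)  →  (- c);  E = (b + ((- (- c)) * 1))
2. [mul_one →] ((- (- c)) * 1)  →  (- (- c));  E = (b + (- (- c)))
3. [neg_neg →] (- (- c))  →  c;  cost 3 ≤ 3, done

(b + c)   [cost 3]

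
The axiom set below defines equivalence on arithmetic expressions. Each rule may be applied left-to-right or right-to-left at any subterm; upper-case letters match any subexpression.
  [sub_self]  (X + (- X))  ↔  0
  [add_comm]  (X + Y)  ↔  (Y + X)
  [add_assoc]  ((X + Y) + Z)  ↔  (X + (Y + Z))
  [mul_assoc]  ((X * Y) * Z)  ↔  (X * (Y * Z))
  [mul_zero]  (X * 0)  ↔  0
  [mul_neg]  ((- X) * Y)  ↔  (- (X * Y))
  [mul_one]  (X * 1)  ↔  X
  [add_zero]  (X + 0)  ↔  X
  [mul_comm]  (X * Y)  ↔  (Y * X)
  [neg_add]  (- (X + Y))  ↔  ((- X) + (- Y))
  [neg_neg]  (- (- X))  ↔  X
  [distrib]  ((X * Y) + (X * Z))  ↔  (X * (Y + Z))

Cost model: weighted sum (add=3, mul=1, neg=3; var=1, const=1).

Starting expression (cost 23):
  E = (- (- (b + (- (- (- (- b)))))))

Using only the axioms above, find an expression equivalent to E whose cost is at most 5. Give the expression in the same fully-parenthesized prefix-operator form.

1. [neg_neg →] (- (- (- (- b))))  →  (- (- b));  E = (- (- (b + (- (- b)))))
2. [neg_neg →] (- (- b))  →  b;  E = (- (- (b + b)))
3. [neg_neg →] (- (- (b + b)))  →  (b + b);  cost 5 ≤ 5, done

(b + b)   [cost 5]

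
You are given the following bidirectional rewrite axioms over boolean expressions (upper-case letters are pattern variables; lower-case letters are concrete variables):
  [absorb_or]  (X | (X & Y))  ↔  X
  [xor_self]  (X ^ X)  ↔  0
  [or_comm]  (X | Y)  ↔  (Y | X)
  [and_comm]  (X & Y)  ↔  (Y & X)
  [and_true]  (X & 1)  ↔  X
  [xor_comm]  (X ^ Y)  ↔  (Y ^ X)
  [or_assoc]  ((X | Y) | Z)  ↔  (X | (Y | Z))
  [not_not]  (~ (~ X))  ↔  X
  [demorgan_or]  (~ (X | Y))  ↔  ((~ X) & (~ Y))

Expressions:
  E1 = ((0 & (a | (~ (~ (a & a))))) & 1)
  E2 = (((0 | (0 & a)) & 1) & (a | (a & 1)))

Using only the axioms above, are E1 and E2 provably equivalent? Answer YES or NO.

step 1: and_true (→) rewrites ((0 & (a | (~ (~ (a & a))))) & 1) into (0 & (a | (~ (~ (a & a)))))
step 2: not_not (→) rewrites (~ (~ (a & a))) into (a & a), now (0 & (a | (a & a)))
step 3: absorb_or (→) rewrites (a | (a & a)) into a, now (0 & a)
step 4: absorb_or (←) rewrites a into (a | (a & 1)), now (0 & (a | (a & 1)))
step 5: absorb_or (←) rewrites 0 into (0 | (0 & a)), now ((0 | (0 & a)) & (a | (a & 1)))
step 6: and_true (←) rewrites (0 | (0 & a)) into ((0 | (0 & a)) & 1), which is E2

YES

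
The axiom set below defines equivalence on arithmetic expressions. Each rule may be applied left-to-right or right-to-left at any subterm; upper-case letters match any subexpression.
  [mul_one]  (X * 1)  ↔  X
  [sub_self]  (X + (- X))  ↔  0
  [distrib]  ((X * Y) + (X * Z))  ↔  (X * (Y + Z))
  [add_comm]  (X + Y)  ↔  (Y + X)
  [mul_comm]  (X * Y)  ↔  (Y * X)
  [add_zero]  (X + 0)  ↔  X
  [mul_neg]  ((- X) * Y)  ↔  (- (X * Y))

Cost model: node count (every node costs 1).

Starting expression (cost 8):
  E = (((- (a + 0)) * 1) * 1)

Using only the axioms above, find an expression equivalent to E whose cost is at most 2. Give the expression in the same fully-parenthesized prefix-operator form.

1. [mul_one →] (((- (a + 0)) * 1) * 1)  →  ((- (a + 0)) * 1)
2. [add_zero →] (a + 0)  →  a;  E = ((- a) * 1)
3. [mul_one →] ((- a) * 1)  →  (- a);  cost 2 ≤ 2, done

(- a)   [cost 2]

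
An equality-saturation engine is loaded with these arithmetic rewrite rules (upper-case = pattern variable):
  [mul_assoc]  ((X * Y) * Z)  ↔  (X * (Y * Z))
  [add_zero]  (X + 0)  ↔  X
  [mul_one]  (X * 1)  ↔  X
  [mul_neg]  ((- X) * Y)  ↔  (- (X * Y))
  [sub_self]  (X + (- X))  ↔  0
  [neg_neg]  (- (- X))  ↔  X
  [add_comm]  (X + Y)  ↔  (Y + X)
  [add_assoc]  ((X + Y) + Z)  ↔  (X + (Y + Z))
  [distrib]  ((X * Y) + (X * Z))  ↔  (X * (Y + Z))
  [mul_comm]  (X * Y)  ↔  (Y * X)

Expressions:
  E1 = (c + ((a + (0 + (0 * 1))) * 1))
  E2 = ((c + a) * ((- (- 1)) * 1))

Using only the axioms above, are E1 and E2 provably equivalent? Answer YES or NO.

YES

(1) (0 * 1)  =[mul_one →]=  0    ⊢ (c + ((a + (0 + 0)) * 1))
(2) (0 + 0)  =[add_zero →]=  0    ⊢ (c + ((a + 0) * 1))
(3) ((a + 0) * 1)  =[mul_one →]=  (a + 0)    ⊢ (c + (a + 0))
(4) (a + 0)  =[add_zero →]=  a    ⊢ (c + a)
(5) (c + a)  =[mul_one ←]=  ((c + a) * 1)
(6) 1  =[mul_one ←]=  (1 * 1)    ⊢ ((c + a) * (1 * 1))
(7) 1  =[neg_neg ←]=  (- (- 1))    ⊢ E2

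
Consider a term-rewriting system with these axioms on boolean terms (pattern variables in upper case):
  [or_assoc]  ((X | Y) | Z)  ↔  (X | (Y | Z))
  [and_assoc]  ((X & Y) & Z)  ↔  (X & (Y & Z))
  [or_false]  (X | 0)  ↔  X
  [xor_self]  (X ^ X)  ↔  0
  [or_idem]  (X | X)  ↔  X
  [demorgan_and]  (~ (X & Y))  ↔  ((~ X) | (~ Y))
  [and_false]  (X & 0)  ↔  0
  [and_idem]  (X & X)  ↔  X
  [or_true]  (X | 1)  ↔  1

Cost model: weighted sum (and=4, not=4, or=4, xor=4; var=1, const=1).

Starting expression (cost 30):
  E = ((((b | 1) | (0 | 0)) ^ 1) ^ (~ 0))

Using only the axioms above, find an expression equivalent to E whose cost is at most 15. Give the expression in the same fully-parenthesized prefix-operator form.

((1 ^ 1) ^ (~ 0))   [cost 15]

1. [or_true →] (b | 1)  →  1;  E = (((1 | (0 | 0)) ^ 1) ^ (~ 0))
2. [or_false →] (0 | 0)  →  0;  E = (((1 | 0) ^ 1) ^ (~ 0))
3. [or_false →] (1 | 0)  →  1;  cost 15 ≤ 15, done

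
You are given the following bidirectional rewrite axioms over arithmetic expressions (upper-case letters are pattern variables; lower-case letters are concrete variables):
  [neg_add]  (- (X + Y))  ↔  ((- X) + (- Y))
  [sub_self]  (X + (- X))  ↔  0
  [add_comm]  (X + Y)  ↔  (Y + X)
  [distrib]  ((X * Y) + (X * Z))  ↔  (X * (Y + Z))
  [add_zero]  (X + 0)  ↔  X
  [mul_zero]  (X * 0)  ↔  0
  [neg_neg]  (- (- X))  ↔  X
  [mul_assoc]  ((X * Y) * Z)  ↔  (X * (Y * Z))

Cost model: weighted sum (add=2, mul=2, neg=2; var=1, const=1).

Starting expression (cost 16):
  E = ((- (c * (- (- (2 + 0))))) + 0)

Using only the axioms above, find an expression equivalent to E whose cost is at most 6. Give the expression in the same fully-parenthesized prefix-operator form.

(- (c * 2))   [cost 6]

step 1: add_zero (→) rewrites ((- (c * (- (- (2 + 0))))) + 0) into (- (c * (- (- (2 + 0)))))
step 2: add_zero (→) rewrites (2 + 0) into 2, now (- (c * (- (- 2))))
step 3: neg_neg (→) rewrites (- (- 2)) into 2, reaching cost 6 (bound 6)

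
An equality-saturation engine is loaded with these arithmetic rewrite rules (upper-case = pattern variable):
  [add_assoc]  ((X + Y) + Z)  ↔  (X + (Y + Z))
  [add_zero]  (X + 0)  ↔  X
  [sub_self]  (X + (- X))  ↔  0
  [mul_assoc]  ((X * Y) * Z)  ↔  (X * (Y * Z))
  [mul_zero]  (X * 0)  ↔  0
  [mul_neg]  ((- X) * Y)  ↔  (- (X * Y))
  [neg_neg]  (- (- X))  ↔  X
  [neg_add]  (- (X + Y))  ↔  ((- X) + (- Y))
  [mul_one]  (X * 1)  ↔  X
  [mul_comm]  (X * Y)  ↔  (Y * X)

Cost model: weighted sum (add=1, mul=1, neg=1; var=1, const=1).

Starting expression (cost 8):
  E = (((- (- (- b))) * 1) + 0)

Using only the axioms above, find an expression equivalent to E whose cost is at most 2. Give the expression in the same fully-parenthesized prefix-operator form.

1. [add_zero →] (((- (- (- b))) * 1) + 0)  →  ((- (- (- b))) * 1)
2. [mul_one →] ((- (- (- b))) * 1)  →  (- (- (- b)))
3. [neg_neg →] (- (- (- b)))  →  (- b);  cost 2 ≤ 2, done

(- b)   [cost 2]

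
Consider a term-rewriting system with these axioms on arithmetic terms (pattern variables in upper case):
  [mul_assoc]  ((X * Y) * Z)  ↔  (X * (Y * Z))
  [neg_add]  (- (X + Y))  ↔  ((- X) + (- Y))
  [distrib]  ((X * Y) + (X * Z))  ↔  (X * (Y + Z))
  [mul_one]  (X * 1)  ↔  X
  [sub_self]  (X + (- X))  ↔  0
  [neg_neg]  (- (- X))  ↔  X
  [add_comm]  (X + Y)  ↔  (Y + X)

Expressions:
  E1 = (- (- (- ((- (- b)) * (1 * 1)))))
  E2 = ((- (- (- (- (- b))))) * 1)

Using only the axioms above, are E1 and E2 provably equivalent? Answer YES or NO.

YES

1. [neg_neg →] (- (- b))  →  b;  E1 = (- (- (- (b * (1 * 1)))))
2. [mul_one →] (1 * 1)  →  1;  E1 = (- (- (- (b * 1))))
3. [mul_one →] (b * 1)  →  b;  E1 = (- (- (- b)))
4. [neg_neg ←] (- b)  →  (- (- (- b)));  E1 = (- (- (- (- (- b)))))
5. [mul_one ←] (- (- (- (- (- b)))))  →  ((- (- (- (- (- b))))) * 1);  this is E2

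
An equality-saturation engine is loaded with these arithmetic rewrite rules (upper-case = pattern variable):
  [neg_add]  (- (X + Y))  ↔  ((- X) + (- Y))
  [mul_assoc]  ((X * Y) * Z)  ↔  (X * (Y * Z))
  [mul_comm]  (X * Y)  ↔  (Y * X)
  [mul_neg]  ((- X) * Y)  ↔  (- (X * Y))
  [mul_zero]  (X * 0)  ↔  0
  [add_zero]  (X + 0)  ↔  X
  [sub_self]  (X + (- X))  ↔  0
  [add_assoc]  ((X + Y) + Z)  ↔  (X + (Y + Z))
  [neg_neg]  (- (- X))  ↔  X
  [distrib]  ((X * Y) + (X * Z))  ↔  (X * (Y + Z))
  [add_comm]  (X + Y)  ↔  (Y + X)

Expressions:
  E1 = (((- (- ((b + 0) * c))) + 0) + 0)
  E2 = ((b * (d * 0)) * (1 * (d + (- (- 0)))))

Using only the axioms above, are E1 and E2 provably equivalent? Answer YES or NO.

All listed rules preserve value, hence provable equivalence implies equal values everywhere; look for a separating assignment.
b=1, c=1, d=0 gives E1 ↦ 1, E2 ↦ 0; values differ ⇒ not provably equivalent.

NO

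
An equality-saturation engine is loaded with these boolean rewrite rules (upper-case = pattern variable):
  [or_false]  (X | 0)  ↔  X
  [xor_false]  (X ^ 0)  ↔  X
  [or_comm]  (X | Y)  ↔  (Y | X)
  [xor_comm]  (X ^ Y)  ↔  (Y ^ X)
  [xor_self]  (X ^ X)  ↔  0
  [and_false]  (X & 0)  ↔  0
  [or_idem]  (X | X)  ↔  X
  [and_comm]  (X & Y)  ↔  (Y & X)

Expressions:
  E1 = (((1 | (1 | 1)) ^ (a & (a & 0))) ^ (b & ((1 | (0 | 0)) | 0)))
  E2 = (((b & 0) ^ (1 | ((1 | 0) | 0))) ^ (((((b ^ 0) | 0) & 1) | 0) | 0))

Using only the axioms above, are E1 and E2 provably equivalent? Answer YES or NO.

step 1: or_false (→) rewrites (0 | 0) into 0, now (((1 | (1 | 1)) ^ (a & (a & 0))) ^ (b & ((1 | 0) | 0)))
step 2: and_false (→) rewrites (a & 0) into 0, now (((1 | (1 | 1)) ^ (a & 0)) ^ (b & ((1 | 0) | 0)))
step 3: or_idem (→) rewrites (1 | 1) into 1, now (((1 | 1) ^ (a & 0)) ^ (b & ((1 | 0) | 0)))
step 4: or_idem (→) rewrites (1 | 1) into 1, now ((1 ^ (a & 0)) ^ (b & ((1 | 0) | 0)))
step 5: or_false (→) rewrites ((1 | 0) | 0) into (1 | 0), now ((1 ^ (a & 0)) ^ (b & (1 | 0)))
step 6: and_false (→) rewrites (a & 0) into 0, now ((1 ^ 0) ^ (b & (1 | 0)))
step 7: or_false (→) rewrites (1 | 0) into 1, now ((1 ^ 0) ^ (b & 1))
step 8: or_false (←) rewrites b into (b | 0), now ((1 ^ 0) ^ ((b | 0) & 1))
step 9: xor_comm (→) rewrites (1 ^ 0) into (0 ^ 1), now ((0 ^ 1) ^ ((b | 0) & 1))
step 10: or_idem (←) rewrites 1 into (1 | 1), now ((0 ^ (1 | 1)) ^ ((b | 0) & 1))
step 11: or_false (←) rewrites ((b | 0) & 1) into (((b | 0) & 1) | 0), now ((0 ^ (1 | 1)) ^ (((b | 0) & 1) | 0))
step 12: or_false (←) rewrites 1 into (1 | 0), now ((0 ^ (1 | (1 | 0))) ^ (((b | 0) & 1) | 0))
step 13: or_false (←) rewrites (1 | 0) into ((1 | 0) | 0), now ((0 ^ (1 | ((1 | 0) | 0))) ^ (((b | 0) & 1) | 0))
step 14: and_false (←) rewrites 0 into (b & 0), now (((b & 0) ^ (1 | ((1 | 0) | 0))) ^ (((b | 0) & 1) | 0))
step 15: xor_false (←) rewrites b into (b ^ 0), now (((b & 0) ^ (1 | ((1 | 0) | 0))) ^ ((((b ^ 0) | 0) & 1) | 0))
step 16: or_false (←) rewrites (((b ^ 0) | 0) & 1) into ((((b ^ 0) | 0) & 1) | 0), which is E2

YES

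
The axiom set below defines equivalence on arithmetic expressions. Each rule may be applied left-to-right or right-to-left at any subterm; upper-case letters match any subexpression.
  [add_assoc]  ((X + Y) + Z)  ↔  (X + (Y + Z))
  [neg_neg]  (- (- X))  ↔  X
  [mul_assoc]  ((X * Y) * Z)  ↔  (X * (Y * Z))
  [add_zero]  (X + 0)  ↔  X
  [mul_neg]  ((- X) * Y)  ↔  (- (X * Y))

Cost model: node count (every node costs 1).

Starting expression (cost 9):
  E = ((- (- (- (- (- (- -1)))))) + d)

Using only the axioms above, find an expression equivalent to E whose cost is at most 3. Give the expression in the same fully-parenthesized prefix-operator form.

(-1 + d)   [cost 3]

(1) (- (- (- (- (- (- -1))))))  =[neg_neg →]=  (- (- (- (- -1))))    ⊢ ((- (- (- (- -1)))) + d)
(2) (- (- (- (- -1))))  =[neg_neg →]=  (- (- -1))    ⊢ ((- (- -1)) + d)
(3) (- (- -1))  =[neg_neg →]=  -1    ⊢ cost 3, within 3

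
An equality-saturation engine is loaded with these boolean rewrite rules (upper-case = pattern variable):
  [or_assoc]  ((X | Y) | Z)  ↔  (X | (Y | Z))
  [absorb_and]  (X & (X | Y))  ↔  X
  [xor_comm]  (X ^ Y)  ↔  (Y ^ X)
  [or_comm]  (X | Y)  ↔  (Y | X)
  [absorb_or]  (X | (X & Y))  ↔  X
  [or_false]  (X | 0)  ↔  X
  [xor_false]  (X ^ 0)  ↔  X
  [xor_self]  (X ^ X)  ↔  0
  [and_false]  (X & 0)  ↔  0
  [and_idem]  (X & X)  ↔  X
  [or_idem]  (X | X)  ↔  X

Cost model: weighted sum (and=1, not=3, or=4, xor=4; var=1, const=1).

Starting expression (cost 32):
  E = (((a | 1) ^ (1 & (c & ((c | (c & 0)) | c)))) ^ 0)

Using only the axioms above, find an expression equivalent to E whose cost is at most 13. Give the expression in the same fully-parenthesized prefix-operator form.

1. [xor_false →] (((a | 1) ^ (1 & (c & ((c | (c & 0)) | c)))) ^ 0)  →  ((a | 1) ^ (1 & (c & ((c | (c & 0)) | c))))
2. [absorb_or →] (c | (c & 0))  →  c;  E = ((a | 1) ^ (1 & (c & (c | c))))
3. [absorb_and →] (c & (c | c))  →  c;  cost 13 ≤ 13, done

((a | 1) ^ (1 & c))   [cost 13]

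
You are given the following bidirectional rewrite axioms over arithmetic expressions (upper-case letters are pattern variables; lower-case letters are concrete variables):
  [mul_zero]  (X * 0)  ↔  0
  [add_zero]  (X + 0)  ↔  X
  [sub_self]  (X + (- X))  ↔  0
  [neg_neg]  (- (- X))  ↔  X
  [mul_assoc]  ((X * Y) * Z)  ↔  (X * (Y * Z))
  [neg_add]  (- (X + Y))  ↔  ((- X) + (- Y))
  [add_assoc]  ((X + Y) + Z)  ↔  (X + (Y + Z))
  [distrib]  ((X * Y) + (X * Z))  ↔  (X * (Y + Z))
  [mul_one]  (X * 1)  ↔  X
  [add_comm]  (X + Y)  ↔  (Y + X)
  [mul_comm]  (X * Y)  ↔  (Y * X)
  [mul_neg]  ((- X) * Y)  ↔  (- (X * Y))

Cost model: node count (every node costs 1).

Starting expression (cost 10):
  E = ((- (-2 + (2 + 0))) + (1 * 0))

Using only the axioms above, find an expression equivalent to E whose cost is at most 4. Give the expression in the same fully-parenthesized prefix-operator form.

(1) (2 + 0)  =[add_zero →]=  2    ⊢ ((- (-2 + 2)) + (1 * 0))
(2) (1 * 0)  =[mul_zero →]=  0    ⊢ ((- (-2 + 2)) + 0)
(3) ((- (-2 + 2)) + 0)  =[add_zero →]=  (- (-2 + 2))    ⊢ cost 4, within 4

(- (-2 + 2))   [cost 4]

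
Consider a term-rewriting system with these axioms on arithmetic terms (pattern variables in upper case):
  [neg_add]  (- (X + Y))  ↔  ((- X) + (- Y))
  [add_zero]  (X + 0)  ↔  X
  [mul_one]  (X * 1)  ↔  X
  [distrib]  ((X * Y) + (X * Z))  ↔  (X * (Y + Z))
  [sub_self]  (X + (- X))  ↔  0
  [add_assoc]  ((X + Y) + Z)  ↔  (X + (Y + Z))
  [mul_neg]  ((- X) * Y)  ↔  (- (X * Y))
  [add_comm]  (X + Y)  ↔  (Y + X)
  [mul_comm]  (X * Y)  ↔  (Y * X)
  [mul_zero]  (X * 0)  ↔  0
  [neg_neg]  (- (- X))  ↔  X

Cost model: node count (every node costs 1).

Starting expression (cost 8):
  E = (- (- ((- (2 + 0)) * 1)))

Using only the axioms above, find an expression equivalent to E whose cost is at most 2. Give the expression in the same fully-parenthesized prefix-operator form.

(- 2)   [cost 2]

step 1: mul_one (→) rewrites ((- (2 + 0)) * 1) into (- (2 + 0)), now (- (- (- (2 + 0))))
step 2: neg_neg (→) rewrites (- (- (- (2 + 0)))) into (- (2 + 0))
step 3: add_zero (→) rewrites (2 + 0) into 2, reaching cost 2 (bound 2)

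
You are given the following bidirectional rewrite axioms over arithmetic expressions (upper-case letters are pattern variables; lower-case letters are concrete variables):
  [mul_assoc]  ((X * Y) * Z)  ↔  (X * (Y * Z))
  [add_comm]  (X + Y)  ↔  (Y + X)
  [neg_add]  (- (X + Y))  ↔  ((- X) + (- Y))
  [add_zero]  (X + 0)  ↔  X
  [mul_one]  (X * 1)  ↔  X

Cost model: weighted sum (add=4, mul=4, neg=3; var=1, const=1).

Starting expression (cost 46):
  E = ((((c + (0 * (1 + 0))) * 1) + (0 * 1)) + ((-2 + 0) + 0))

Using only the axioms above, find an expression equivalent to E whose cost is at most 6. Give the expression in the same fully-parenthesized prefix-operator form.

(c + -2)   [cost 6]

1. [add_zero →] (1 + 0)  →  1;  E = ((((c + (0 * 1)) * 1) + (0 * 1)) + ((-2 + 0) + 0))
2. [mul_one →] (0 * 1)  →  0;  E = ((((c + (0 * 1)) * 1) + 0) + ((-2 + 0) + 0))
3. [add_zero →] (((c + (0 * 1)) * 1) + 0)  →  ((c + (0 * 1)) * 1);  E = (((c + (0 * 1)) * 1) + ((-2 + 0) + 0))
4. [add_zero →] (-2 + 0)  →  -2;  E = (((c + (0 * 1)) * 1) + (-2 + 0))
5. [mul_one →] ((c + (0 * 1)) * 1)  →  (c + (0 * 1));  E = ((c + (0 * 1)) + (-2 + 0))
6. [add_zero →] (-2 + 0)  →  -2;  E = ((c + (0 * 1)) + -2)
7. [mul_one →] (0 * 1)  →  0;  E = ((c + 0) + -2)
8. [add_zero →] (c + 0)  →  c;  cost 6 ≤ 6, done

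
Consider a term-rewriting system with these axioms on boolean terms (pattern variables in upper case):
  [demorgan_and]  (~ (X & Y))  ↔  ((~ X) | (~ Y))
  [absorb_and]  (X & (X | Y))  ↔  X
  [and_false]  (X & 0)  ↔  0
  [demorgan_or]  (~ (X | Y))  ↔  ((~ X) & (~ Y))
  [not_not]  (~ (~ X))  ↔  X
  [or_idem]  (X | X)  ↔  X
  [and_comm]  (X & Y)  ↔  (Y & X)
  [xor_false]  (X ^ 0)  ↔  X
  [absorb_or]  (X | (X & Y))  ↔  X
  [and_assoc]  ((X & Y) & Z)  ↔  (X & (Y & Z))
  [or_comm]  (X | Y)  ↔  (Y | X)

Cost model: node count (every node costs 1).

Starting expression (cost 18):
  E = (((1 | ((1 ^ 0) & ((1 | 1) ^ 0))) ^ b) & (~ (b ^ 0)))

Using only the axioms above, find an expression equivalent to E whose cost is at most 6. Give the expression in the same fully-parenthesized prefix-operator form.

((1 ^ b) & (~ b))   [cost 6]

step 1: xor_false (→) rewrites ((1 | 1) ^ 0) into (1 | 1), now (((1 | ((1 ^ 0) & (1 | 1))) ^ b) & (~ (b ^ 0)))
step 2: xor_false (→) rewrites (b ^ 0) into b, now (((1 | ((1 ^ 0) & (1 | 1))) ^ b) & (~ b))
step 3: xor_false (→) rewrites (1 ^ 0) into 1, now (((1 | (1 & (1 | 1))) ^ b) & (~ b))
step 4: or_idem (→) rewrites (1 | 1) into 1, now (((1 | (1 & 1)) ^ b) & (~ b))
step 5: absorb_or (→) rewrites (1 | (1 & 1)) into 1, reaching cost 6 (bound 6)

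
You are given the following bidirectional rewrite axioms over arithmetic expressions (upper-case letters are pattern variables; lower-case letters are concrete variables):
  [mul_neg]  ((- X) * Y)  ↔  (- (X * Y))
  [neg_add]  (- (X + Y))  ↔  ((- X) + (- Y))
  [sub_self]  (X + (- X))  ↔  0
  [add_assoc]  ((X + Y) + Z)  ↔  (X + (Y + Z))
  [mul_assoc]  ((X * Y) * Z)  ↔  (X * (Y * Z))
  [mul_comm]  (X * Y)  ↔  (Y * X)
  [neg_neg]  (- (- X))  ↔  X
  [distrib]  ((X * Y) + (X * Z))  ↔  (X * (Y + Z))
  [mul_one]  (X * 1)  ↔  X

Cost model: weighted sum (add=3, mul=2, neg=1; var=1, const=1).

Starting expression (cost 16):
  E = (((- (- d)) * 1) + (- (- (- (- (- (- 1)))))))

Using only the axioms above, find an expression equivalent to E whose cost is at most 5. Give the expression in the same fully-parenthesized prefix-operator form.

step 1: neg_neg (→) rewrites (- (- (- (- (- 1))))) into (- (- (- 1))), now (((- (- d)) * 1) + (- (- (- (- 1)))))
step 2: neg_neg (→) rewrites (- (- 1)) into 1, now (((- (- d)) * 1) + (- (- 1)))
step 3: mul_one (→) rewrites ((- (- d)) * 1) into (- (- d)), now ((- (- d)) + (- (- 1)))
step 4: neg_neg (→) rewrites (- (- d)) into d, now (d + (- (- 1)))
step 5: neg_neg (→) rewrites (- (- 1)) into 1, reaching cost 5 (bound 5)

(d + 1)   [cost 5]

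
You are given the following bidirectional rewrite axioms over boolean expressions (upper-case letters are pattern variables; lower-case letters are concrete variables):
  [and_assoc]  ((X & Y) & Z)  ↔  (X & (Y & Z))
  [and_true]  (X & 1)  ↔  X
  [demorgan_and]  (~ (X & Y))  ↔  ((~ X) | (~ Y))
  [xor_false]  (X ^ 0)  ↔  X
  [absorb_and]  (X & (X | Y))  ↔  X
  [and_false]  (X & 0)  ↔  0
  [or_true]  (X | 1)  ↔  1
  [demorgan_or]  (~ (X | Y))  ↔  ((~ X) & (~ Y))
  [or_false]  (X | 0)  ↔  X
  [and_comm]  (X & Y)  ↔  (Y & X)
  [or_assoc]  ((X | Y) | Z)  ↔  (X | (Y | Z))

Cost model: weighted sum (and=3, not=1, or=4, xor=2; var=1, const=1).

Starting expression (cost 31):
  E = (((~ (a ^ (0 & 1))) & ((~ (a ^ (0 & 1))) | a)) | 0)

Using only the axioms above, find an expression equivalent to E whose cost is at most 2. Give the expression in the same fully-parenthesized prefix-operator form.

(~ a)   [cost 2]

step 1: absorb_and (→) rewrites ((~ (a ^ (0 & 1))) & ((~ (a ^ (0 & 1))) | a)) into (~ (a ^ (0 & 1))), now ((~ (a ^ (0 & 1))) | 0)
step 2: and_true (→) rewrites (0 & 1) into 0, now ((~ (a ^ 0)) | 0)
step 3: xor_false (→) rewrites (a ^ 0) into a, now ((~ a) | 0)
step 4: or_false (→) rewrites ((~ a) | 0) into (~ a), reaching cost 2 (bound 2)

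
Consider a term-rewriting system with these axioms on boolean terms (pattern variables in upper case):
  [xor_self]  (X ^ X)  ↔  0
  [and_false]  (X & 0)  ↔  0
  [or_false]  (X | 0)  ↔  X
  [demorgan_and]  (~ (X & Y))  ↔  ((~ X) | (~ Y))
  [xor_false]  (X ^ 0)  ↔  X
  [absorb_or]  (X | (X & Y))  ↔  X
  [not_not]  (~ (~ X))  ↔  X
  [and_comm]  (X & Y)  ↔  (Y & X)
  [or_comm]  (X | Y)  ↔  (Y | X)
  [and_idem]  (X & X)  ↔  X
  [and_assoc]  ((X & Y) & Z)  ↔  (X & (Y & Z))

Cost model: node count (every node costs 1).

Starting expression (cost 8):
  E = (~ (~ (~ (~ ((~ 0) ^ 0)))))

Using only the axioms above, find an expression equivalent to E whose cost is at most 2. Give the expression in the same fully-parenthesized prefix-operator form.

(1) (~ (~ ((~ 0) ^ 0)))  =[not_not →]=  ((~ 0) ^ 0)    ⊢ (~ (~ ((~ 0) ^ 0)))
(2) ((~ 0) ^ 0)  =[xor_false →]=  (~ 0)    ⊢ (~ (~ (~ 0)))
(3) (~ (~ 0))  =[not_not →]=  0    ⊢ cost 2, within 2

(~ 0)   [cost 2]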